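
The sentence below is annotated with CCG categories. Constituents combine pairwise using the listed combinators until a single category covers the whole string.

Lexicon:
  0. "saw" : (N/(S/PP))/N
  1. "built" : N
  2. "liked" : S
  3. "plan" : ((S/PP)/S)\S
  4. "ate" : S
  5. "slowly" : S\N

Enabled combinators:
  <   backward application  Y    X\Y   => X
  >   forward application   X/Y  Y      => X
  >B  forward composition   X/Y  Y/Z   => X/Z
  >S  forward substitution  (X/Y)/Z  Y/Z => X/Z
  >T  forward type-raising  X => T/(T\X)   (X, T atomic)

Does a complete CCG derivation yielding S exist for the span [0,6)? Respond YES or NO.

YES

[0,6] S   <
  [0,5] N   >
    [0,2] N/(S/PP)   >
      [0,1] "saw" : (N/(S/PP))/N
      [1,2] "built" : N
    [2,5] S/PP   >
      [2,4] (S/PP)/S   <
        [2,3] "liked" : S
        [3,4] "plan" : ((S/PP)/S)\S
      [4,5] "ate" : S
  [5,6] "slowly" : S\N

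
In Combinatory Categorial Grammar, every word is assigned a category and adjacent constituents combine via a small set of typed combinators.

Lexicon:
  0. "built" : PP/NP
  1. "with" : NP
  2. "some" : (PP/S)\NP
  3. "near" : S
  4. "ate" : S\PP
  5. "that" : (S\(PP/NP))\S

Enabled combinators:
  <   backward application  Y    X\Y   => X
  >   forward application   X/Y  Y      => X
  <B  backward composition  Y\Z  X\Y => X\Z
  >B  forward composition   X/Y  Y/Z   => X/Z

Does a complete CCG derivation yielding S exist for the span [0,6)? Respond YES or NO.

YES

[0,6] S   <
  [0,1] "built" : PP/NP
  [1,6] S\(PP/NP)   <
    [1,5] S   <
      [1,4] PP   >
        [1,3] PP/S   <
          [1,2] "with" : NP
          [2,3] "some" : (PP/S)\NP
        [3,4] "near" : S
      [4,5] "ate" : S\PP
    [5,6] "that" : (S\(PP/NP))\S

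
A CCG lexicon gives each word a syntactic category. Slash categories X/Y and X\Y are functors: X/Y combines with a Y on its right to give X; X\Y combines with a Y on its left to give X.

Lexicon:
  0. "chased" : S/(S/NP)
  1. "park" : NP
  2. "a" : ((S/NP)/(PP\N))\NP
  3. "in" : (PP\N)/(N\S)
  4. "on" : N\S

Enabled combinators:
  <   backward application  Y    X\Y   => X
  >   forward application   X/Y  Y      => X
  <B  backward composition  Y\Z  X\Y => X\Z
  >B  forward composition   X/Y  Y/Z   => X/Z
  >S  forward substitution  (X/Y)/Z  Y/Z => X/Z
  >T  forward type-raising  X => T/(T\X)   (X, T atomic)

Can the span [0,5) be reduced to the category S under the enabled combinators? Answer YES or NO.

[0,5] S   >
  [0,1] "chased" : S/(S/NP)
  [1,5] S/NP   >
    [1,3] (S/NP)/(PP\N)   <
      [1,2] "park" : NP
      [2,3] "a" : ((S/NP)/(PP\N))\NP
    [3,5] PP\N   >
      [3,4] "in" : (PP\N)/(N\S)
      [4,5] "on" : N\S

YES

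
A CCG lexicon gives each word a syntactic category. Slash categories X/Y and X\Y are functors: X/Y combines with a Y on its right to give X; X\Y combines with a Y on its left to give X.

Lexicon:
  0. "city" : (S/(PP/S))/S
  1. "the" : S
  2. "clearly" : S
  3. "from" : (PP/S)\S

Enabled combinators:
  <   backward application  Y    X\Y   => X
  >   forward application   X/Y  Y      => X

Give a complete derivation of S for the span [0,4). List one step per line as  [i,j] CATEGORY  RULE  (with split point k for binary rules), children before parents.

[0,1] (S/(PP/S))/S  lex  "city"
[1,2] S  lex  "the"
[0,2] S/(PP/S)  >  k=1
[2,3] S  lex  "clearly"
[3,4] (PP/S)\S  lex  "from"
[2,4] PP/S  <  k=3
[0,4] S  >  k=2

[0,4] S   >
  [0,2] S/(PP/S)   >
    [0,1] "city" : (S/(PP/S))/S
    [1,2] "the" : S
  [2,4] PP/S   <
    [2,3] "clearly" : S
    [3,4] "from" : (PP/S)\S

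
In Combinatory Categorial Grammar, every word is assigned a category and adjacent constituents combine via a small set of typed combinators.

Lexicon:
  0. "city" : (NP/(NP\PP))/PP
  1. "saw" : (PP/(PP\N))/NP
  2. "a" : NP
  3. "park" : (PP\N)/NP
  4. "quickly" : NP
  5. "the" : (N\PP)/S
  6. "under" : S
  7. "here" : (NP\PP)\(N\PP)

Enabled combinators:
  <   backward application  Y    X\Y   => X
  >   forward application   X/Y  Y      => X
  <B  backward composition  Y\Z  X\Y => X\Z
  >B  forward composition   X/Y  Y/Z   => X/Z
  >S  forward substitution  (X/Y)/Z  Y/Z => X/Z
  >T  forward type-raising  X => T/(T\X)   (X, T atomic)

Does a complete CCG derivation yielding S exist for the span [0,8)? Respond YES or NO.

(NP/(NP\PP))/PP (PP/(PP\N))/NP NP (PP\N)/NP NP (N\PP)/S S (NP\PP)\(N\PP)
CKY chart[0,8] = {(NP/(NP\PP))/(PP\NP), N/(N\NP), NP, NP/(NP\NP), PP/(PP\NP), S/(S\NP)}; S ∉ chart

NO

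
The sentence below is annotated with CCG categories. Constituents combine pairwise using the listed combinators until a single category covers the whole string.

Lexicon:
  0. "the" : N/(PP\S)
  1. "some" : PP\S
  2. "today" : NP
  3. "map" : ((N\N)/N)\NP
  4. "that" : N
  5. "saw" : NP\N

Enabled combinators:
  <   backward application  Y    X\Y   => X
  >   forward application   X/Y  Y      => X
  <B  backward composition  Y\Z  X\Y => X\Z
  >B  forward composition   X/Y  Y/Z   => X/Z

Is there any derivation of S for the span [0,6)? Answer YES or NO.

N/(PP\S) PP\S NP ((N\N)/N)\NP N NP\N
CKY chart[0,6] = {NP}; S ∉ chart

NO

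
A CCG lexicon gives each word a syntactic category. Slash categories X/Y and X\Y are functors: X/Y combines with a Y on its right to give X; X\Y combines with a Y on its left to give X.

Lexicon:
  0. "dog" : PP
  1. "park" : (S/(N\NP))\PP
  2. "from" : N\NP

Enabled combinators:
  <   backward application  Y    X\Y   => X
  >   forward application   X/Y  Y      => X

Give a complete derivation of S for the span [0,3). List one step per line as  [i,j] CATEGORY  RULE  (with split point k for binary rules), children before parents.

[0,1] PP  lex  "dog"
[1,2] (S/(N\NP))\PP  lex  "park"
[0,2] S/(N\NP)  <  k=1
[2,3] N\NP  lex  "from"
[0,3] S  >  k=2

[0,3] S   >
  [0,2] S/(N\NP)   <
    [0,1] "dog" : PP
    [1,2] "park" : (S/(N\NP))\PP
  [2,3] "from" : N\NP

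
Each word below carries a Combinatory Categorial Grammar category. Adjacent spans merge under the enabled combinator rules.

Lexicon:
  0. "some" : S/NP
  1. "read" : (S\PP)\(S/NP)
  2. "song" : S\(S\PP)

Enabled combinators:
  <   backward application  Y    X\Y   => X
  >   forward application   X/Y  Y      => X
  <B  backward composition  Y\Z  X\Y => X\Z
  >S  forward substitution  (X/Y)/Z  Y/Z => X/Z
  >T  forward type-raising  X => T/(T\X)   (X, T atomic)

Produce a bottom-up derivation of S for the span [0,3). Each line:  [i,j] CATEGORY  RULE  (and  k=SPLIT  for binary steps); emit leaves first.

[0,1] S/NP  lex  "some"
[1,2] (S\PP)\(S/NP)  lex  "read"
[0,2] S\PP  <  k=1
[2,3] S\(S\PP)  lex  "song"
[0,3] S  <  k=2

[0,3] S   <
  [0,2] S\PP   <
    [0,1] "some" : S/NP
    [1,2] "read" : (S\PP)\(S/NP)
  [2,3] "song" : S\(S\PP)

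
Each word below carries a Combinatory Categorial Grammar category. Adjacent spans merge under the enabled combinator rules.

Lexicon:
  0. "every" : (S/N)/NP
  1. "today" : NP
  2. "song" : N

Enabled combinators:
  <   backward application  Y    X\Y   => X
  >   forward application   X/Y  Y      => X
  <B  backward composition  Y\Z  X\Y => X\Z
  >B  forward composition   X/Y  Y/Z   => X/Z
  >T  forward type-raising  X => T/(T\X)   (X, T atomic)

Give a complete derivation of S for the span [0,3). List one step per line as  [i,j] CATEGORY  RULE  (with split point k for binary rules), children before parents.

[0,1] (S/N)/NP  lex  "every"
[1,2] NP  lex  "today"
[0,2] S/N  >  k=1
[2,3] N  lex  "song"
[0,3] S  >  k=2

[0,3] S   >
  [0,2] S/N   >
    [0,1] "every" : (S/N)/NP
    [1,2] "today" : NP
  [2,3] "song" : N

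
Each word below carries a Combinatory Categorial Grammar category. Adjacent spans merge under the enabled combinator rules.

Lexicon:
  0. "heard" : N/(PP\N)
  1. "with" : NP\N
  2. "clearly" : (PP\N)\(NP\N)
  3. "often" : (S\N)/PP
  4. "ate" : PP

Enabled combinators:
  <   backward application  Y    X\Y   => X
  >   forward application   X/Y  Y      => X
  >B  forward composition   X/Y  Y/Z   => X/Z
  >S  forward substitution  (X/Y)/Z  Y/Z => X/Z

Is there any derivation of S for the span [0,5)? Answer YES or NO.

[0,5] S   <
  [0,3] N   >
    [0,1] "heard" : N/(PP\N)
    [1,3] PP\N   <
      [1,2] "with" : NP\N
      [2,3] "clearly" : (PP\N)\(NP\N)
  [3,5] S\N   >
    [3,4] "often" : (S\N)/PP
    [4,5] "ate" : PP

YES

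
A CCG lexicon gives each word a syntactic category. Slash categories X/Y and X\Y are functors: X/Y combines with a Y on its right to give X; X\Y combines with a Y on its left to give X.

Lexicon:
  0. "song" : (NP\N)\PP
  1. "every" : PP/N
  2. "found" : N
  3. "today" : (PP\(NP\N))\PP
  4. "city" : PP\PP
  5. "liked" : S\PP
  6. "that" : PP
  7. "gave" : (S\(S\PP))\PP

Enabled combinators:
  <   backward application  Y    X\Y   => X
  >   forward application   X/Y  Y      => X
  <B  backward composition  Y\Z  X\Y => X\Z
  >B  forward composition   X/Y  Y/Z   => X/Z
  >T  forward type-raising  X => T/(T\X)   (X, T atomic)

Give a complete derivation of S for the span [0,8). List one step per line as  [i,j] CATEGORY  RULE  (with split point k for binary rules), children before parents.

[0,1] (NP\N)\PP  lex  "song"
[1,2] PP/N  lex  "every"
[2,3] N  lex  "found"
[1,3] PP  >  k=2
[3,4] (PP\(NP\N))\PP  lex  "today"
[1,4] PP\(NP\N)  <  k=3
[0,4] PP\PP  <B  k=1
[4,5] PP\PP  lex  "city"
[0,5] PP\PP  <B  k=4
[5,6] S\PP  lex  "liked"
[0,6] S\PP  <B  k=5
[6,7] PP  lex  "that"
[7,8] (S\(S\PP))\PP  lex  "gave"
[6,8] S\(S\PP)  <  k=7
[0,8] S  <  k=6

[0,8] S   <
  [0,6] S\PP   <B
    [0,5] PP\PP   <B
      [0,4] PP\PP   <B
        [0,1] "song" : (NP\N)\PP
        [1,4] PP\(NP\N)   <
          [1,3] PP   >
            [1,2] "every" : PP/N
            [2,3] "found" : N
          [3,4] "today" : (PP\(NP\N))\PP
      [4,5] "city" : PP\PP
    [5,6] "liked" : S\PP
  [6,8] S\(S\PP)   <
    [6,7] "that" : PP
    [7,8] "gave" : (S\(S\PP))\PP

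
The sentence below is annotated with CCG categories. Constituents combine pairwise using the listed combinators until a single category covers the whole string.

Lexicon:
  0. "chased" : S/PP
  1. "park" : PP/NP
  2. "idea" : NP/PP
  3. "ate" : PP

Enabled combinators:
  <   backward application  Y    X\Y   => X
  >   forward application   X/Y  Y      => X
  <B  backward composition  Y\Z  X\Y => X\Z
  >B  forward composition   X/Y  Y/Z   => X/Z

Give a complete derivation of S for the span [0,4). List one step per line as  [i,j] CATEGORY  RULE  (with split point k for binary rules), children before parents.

[0,1] S/PP  lex  "chased"
[1,2] PP/NP  lex  "park"
[2,3] NP/PP  lex  "idea"
[1,3] PP/PP  >B  k=2
[0,3] S/PP  >B  k=1
[3,4] PP  lex  "ate"
[0,4] S  >  k=3

[0,4] S   >
  [0,3] S/PP   >B
    [0,1] "chased" : S/PP
    [1,3] PP/PP   >B
      [1,2] "park" : PP/NP
      [2,3] "idea" : NP/PP
  [3,4] "ate" : PP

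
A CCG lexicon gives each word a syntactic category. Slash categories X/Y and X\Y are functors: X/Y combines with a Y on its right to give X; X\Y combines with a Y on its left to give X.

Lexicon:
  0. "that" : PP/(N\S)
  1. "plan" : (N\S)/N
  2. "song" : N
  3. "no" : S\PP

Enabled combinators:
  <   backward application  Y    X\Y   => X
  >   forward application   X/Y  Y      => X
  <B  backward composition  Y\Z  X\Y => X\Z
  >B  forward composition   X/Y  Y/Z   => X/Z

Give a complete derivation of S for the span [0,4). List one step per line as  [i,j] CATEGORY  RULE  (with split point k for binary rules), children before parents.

[0,4] S   <
  [0,3] PP   >
    [0,2] PP/N   >B
      [0,1] "that" : PP/(N\S)
      [1,2] "plan" : (N\S)/N
    [2,3] "song" : N
  [3,4] "no" : S\PP

[0,1] PP/(N\S)  lex  "that"
[1,2] (N\S)/N  lex  "plan"
[0,2] PP/N  >B  k=1
[2,3] N  lex  "song"
[0,3] PP  >  k=2
[3,4] S\PP  lex  "no"
[0,4] S  <  k=3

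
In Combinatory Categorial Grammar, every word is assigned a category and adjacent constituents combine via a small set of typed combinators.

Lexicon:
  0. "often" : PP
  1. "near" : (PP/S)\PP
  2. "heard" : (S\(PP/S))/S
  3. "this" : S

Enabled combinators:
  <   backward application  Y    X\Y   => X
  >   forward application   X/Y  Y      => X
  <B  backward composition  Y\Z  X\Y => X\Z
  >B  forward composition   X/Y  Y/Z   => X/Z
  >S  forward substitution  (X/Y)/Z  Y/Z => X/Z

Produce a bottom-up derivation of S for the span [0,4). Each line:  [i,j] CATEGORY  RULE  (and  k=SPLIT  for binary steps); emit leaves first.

[0,1] PP  lex  "often"
[1,2] (PP/S)\PP  lex  "near"
[2,3] (S\(PP/S))/S  lex  "heard"
[3,4] S  lex  "this"
[2,4] S\(PP/S)  >  k=3
[1,4] S\PP  <B  k=2
[0,4] S  <  k=1

[0,4] S   <
  [0,1] "often" : PP
  [1,4] S\PP   <B
    [1,2] "near" : (PP/S)\PP
    [2,4] S\(PP/S)   >
      [2,3] "heard" : (S\(PP/S))/S
      [3,4] "this" : S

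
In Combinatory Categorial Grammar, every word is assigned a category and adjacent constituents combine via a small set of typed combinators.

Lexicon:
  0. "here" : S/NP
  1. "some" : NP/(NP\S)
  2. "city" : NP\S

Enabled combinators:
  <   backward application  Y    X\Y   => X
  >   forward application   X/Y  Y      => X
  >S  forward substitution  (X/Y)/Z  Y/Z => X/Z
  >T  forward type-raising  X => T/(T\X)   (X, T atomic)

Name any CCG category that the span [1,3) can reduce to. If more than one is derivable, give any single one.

[0,3] S   >
  [0,1] "here" : S/NP
  [1,3] NP   >
    [1,2] "some" : NP/(NP\S)
    [2,3] "city" : NP\S

NP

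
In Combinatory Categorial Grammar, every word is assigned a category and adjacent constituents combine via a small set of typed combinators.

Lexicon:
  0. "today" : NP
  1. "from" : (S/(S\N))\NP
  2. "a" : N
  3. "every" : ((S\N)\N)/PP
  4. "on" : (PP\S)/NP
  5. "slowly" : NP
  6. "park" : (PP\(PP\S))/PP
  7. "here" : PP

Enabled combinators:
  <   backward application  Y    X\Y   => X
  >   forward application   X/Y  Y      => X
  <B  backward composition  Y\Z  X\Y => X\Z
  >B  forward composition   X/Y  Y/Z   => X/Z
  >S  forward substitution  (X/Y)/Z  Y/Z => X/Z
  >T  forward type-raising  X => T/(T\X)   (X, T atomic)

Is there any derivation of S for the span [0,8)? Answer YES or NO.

[0,8] S   >
  [0,2] S/(S\N)   <
    [0,1] "today" : NP
    [1,2] "from" : (S/(S\N))\NP
  [2,8] S\N   <
    [2,3] "a" : N
    [3,8] (S\N)\N   >
      [3,4] "every" : ((S\N)\N)/PP
      [4,8] PP   <
        [4,6] PP\S   >
          [4,5] "on" : (PP\S)/NP
          [5,6] "slowly" : NP
        [6,8] PP\(PP\S)   >
          [6,7] "park" : (PP\(PP\S))/PP
          [7,8] "here" : PP

YES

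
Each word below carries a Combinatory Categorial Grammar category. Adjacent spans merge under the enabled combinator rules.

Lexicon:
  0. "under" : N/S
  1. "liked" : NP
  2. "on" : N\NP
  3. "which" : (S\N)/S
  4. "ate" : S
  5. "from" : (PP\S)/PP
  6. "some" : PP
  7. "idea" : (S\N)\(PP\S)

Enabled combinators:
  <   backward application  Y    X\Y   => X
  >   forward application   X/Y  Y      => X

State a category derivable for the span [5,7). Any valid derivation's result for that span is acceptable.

PP\S

[0,8] S   <
  [0,5] N   >
    [0,1] "under" : N/S
    [1,5] S   <
      [1,3] N   <
        [1,2] "liked" : NP
        [2,3] "on" : N\NP
      [3,5] S\N   >
        [3,4] "which" : (S\N)/S
        [4,5] "ate" : S
  [5,8] S\N   <
    [5,7] PP\S   >
      [5,6] "from" : (PP\S)/PP
      [6,7] "some" : PP
    [7,8] "idea" : (S\N)\(PP\S)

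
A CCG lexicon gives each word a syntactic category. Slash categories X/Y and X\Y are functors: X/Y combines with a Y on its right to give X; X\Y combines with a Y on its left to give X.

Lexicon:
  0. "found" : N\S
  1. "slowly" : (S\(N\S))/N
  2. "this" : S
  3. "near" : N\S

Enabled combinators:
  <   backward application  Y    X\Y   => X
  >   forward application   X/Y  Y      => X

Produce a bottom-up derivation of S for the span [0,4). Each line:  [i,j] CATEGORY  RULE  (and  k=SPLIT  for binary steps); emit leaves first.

[0,4] S   <
  [0,1] "found" : N\S
  [1,4] S\(N\S)   >
    [1,2] "slowly" : (S\(N\S))/N
    [2,4] N   <
      [2,3] "this" : S
      [3,4] "near" : N\S

[0,1] N\S  lex  "found"
[1,2] (S\(N\S))/N  lex  "slowly"
[2,3] S  lex  "this"
[3,4] N\S  lex  "near"
[2,4] N  <  k=3
[1,4] S\(N\S)  >  k=2
[0,4] S  <  k=1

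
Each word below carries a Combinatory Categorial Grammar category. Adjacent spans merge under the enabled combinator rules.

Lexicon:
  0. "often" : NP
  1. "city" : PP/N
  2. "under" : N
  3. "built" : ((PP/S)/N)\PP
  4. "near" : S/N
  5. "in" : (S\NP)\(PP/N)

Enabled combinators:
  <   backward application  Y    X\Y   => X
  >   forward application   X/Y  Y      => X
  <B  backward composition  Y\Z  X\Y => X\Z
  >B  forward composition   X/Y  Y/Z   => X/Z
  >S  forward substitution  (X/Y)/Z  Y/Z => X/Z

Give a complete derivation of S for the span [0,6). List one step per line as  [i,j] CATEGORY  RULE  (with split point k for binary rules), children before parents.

[0,6] S   <
  [0,1] "often" : NP
  [1,6] S\NP   <
    [1,5] PP/N   >S
      [1,4] (PP/S)/N   <
        [1,3] PP   >
          [1,2] "city" : PP/N
          [2,3] "under" : N
        [3,4] "built" : ((PP/S)/N)\PP
      [4,5] "near" : S/N
    [5,6] "in" : (S\NP)\(PP/N)

[0,1] NP  lex  "often"
[1,2] PP/N  lex  "city"
[2,3] N  lex  "under"
[1,3] PP  >  k=2
[3,4] ((PP/S)/N)\PP  lex  "built"
[1,4] (PP/S)/N  <  k=3
[4,5] S/N  lex  "near"
[1,5] PP/N  >S  k=4
[5,6] (S\NP)\(PP/N)  lex  "in"
[1,6] S\NP  <  k=5
[0,6] S  <  k=1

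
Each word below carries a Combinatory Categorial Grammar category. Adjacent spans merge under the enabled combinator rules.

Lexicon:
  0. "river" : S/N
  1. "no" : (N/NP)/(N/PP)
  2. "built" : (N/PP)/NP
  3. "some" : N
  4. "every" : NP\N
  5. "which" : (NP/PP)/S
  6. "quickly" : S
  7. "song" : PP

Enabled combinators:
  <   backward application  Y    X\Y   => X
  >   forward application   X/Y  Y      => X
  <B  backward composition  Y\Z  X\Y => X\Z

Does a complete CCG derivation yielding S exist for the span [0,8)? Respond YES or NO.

[0,8] S   >
  [0,1] "river" : S/N
  [1,8] N   >
    [1,5] N/NP   >
      [1,2] "no" : (N/NP)/(N/PP)
      [2,5] N/PP   >
        [2,3] "built" : (N/PP)/NP
        [3,5] NP   <
          [3,4] "some" : N
          [4,5] "every" : NP\N
    [5,8] NP   >
      [5,7] NP/PP   >
        [5,6] "which" : (NP/PP)/S
        [6,7] "quickly" : S
      [7,8] "song" : PP

YES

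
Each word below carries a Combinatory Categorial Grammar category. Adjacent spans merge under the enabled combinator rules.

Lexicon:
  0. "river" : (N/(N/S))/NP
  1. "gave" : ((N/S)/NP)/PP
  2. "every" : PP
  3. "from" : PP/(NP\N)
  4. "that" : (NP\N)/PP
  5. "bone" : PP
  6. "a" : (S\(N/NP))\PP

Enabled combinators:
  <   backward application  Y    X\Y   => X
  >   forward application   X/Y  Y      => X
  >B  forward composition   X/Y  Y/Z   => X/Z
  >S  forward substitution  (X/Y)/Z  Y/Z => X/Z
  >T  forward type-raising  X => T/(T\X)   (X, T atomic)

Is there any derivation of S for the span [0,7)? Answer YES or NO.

YES

[0,7] S   <
  [0,3] N/NP   >S
    [0,1] "river" : (N/(N/S))/NP
    [1,3] (N/S)/NP   >
      [1,2] "gave" : ((N/S)/NP)/PP
      [2,3] "every" : PP
  [3,7] S\(N/NP)   <
    [3,6] PP   >
      [3,4] "from" : PP/(NP\N)
      [4,6] NP\N   >
        [4,5] "that" : (NP\N)/PP
        [5,6] "bone" : PP
    [6,7] "a" : (S\(N/NP))\PP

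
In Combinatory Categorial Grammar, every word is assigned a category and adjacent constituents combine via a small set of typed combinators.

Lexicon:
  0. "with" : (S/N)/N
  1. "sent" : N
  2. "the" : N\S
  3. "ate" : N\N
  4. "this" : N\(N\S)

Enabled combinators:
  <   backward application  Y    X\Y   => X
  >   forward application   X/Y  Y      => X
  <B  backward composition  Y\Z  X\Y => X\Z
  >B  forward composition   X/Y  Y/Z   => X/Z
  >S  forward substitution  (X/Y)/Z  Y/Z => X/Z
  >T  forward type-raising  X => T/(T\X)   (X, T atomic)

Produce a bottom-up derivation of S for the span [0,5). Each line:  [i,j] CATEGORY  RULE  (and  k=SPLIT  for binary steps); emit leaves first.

[0,5] S   >
  [0,2] S/N   >
    [0,1] "with" : (S/N)/N
    [1,2] "sent" : N
  [2,5] N   <
    [2,4] N\S   <B
      [2,3] "the" : N\S
      [3,4] "ate" : N\N
    [4,5] "this" : N\(N\S)

[0,1] (S/N)/N  lex  "with"
[1,2] N  lex  "sent"
[0,2] S/N  >  k=1
[2,3] N\S  lex  "the"
[3,4] N\N  lex  "ate"
[2,4] N\S  <B  k=3
[4,5] N\(N\S)  lex  "this"
[2,5] N  <  k=4
[0,5] S  >  k=2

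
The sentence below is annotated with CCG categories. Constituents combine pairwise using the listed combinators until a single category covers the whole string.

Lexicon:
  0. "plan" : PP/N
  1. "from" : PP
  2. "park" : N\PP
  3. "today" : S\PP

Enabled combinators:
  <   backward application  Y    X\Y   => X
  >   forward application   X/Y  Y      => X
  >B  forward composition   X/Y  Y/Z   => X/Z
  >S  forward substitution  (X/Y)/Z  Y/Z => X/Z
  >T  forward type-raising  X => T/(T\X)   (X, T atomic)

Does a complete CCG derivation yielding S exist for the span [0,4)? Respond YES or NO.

[0,4] S   <
  [0,3] PP   >
    [0,1] "plan" : PP/N
    [1,3] N   >
      [1,2] N/(N\PP)   >T
        [1,2] "from" : PP
      [2,3] "park" : N\PP
  [3,4] "today" : S\PP

YES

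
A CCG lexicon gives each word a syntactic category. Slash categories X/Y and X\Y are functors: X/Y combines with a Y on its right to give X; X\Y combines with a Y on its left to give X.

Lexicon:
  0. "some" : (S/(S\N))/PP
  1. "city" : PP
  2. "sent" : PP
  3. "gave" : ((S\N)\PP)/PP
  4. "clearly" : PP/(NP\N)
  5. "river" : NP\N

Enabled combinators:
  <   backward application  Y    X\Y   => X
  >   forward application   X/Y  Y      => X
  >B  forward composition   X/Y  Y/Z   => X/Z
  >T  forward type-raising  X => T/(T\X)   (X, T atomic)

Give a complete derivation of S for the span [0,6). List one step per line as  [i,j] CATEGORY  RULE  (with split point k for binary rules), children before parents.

[0,6] S   >
  [0,2] S/(S\N)   >
    [0,1] "some" : (S/(S\N))/PP
    [1,2] "city" : PP
  [2,6] S\N   <
    [2,3] "sent" : PP
    [3,6] (S\N)\PP   >
      [3,4] "gave" : ((S\N)\PP)/PP
      [4,6] PP   >
        [4,5] "clearly" : PP/(NP\N)
        [5,6] "river" : NP\N

[0,1] (S/(S\N))/PP  lex  "some"
[1,2] PP  lex  "city"
[0,2] S/(S\N)  >  k=1
[2,3] PP  lex  "sent"
[3,4] ((S\N)\PP)/PP  lex  "gave"
[4,5] PP/(NP\N)  lex  "clearly"
[5,6] NP\N  lex  "river"
[4,6] PP  >  k=5
[3,6] (S\N)\PP  >  k=4
[2,6] S\N  <  k=3
[0,6] S  >  k=2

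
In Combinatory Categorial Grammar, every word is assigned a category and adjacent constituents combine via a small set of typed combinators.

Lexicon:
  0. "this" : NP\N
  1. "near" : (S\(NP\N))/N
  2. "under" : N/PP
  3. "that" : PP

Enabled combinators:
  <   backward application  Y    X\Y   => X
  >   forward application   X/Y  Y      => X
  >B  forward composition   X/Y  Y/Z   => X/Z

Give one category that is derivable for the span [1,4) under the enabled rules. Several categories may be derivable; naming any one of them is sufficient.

S\(NP\N)

[0,4] S   <
  [0,1] "this" : NP\N
  [1,4] S\(NP\N)   >
    [1,2] "near" : (S\(NP\N))/N
    [2,4] N   >
      [2,3] "under" : N/PP
      [3,4] "that" : PP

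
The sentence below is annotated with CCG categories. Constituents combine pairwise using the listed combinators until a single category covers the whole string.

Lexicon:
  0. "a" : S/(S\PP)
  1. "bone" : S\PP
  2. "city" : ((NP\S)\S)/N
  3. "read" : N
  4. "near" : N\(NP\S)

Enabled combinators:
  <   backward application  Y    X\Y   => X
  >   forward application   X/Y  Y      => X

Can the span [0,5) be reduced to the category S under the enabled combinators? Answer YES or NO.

S/(S\PP) S\PP ((NP\S)\S)/N N N\(NP\S)
CKY chart[0,5] = {N}; S ∉ chart

NO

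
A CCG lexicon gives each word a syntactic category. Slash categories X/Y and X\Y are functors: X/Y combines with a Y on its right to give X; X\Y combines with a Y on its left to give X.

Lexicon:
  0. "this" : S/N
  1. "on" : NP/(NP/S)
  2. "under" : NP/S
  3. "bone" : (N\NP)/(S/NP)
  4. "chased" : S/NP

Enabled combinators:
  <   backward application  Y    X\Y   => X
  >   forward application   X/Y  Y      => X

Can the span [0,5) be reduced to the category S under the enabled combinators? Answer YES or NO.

YES

[0,5] S   >
  [0,1] "this" : S/N
  [1,5] N   <
    [1,3] NP   >
      [1,2] "on" : NP/(NP/S)
      [2,3] "under" : NP/S
    [3,5] N\NP   >
      [3,4] "bone" : (N\NP)/(S/NP)
      [4,5] "chased" : S/NP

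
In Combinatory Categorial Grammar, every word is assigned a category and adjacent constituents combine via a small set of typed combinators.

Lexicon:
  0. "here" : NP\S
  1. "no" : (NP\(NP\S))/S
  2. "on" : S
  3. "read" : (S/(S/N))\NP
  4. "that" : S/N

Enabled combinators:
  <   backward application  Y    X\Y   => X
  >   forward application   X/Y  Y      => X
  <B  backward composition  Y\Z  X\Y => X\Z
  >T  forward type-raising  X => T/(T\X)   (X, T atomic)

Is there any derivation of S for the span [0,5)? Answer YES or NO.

[0,5] S   >
  [0,4] S/(S/N)   <
    [0,3] NP   <
      [0,1] "here" : NP\S
      [1,3] NP\(NP\S)   >
        [1,2] "no" : (NP\(NP\S))/S
        [2,3] "on" : S
    [3,4] "read" : (S/(S/N))\NP
  [4,5] "that" : S/N

YES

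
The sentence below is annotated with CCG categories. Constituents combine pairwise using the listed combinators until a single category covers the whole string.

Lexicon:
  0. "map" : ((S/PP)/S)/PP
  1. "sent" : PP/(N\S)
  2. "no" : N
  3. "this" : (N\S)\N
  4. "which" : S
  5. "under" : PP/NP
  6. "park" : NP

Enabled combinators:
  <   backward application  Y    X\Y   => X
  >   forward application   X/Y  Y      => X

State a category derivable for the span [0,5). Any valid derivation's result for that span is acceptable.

[0,7] S   >
  [0,5] S/PP   >
    [0,4] (S/PP)/S   >
      [0,1] "map" : ((S/PP)/S)/PP
      [1,4] PP   >
        [1,2] "sent" : PP/(N\S)
        [2,4] N\S   <
          [2,3] "no" : N
          [3,4] "this" : (N\S)\N
    [4,5] "which" : S
  [5,7] PP   >
    [5,6] "under" : PP/NP
    [6,7] "park" : NP

S/PP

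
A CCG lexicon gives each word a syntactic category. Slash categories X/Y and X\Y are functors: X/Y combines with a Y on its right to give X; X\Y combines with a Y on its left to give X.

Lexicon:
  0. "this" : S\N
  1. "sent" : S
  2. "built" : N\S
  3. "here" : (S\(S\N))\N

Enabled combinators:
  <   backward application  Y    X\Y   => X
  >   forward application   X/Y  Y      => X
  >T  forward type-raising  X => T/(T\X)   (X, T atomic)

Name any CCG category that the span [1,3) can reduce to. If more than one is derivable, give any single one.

N

[0,4] S   <
  [0,1] "this" : S\N
  [1,4] S\(S\N)   <
    [1,3] N   >
      [1,2] N/(N\S)   >T
        [1,2] "sent" : S
      [2,3] "built" : N\S
    [3,4] "here" : (S\(S\N))\N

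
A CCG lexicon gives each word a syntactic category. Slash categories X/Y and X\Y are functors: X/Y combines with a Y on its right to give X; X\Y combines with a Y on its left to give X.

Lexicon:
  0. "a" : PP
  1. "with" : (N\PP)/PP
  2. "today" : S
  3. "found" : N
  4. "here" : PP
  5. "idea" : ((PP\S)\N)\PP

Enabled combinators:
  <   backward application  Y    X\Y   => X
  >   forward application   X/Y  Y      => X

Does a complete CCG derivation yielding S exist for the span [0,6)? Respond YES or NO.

PP (N\PP)/PP S N PP ((PP\S)\N)\PP
CKY chart[0,6] = {N}; S ∉ chart

NO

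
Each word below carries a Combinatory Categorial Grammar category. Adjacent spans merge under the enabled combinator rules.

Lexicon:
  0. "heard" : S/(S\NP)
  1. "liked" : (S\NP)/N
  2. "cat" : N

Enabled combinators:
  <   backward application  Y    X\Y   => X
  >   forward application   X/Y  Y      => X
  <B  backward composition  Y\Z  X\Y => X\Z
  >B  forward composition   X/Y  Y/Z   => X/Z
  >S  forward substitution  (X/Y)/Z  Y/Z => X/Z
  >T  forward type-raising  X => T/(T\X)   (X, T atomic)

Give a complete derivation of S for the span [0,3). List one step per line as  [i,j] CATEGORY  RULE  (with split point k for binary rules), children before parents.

[0,3] S   >
  [0,1] "heard" : S/(S\NP)
  [1,3] S\NP   >
    [1,2] "liked" : (S\NP)/N
    [2,3] "cat" : N

[0,1] S/(S\NP)  lex  "heard"
[1,2] (S\NP)/N  lex  "liked"
[2,3] N  lex  "cat"
[1,3] S\NP  >  k=2
[0,3] S  >  k=1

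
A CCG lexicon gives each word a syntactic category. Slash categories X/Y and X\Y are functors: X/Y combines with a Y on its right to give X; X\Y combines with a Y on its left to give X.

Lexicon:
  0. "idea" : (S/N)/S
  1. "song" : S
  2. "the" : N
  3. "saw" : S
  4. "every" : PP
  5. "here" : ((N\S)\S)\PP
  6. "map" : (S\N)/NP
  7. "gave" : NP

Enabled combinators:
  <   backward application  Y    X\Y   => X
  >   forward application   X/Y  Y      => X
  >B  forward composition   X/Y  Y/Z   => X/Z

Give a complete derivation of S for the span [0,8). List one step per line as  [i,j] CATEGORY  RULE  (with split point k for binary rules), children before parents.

[0,1] (S/N)/S  lex  "idea"
[1,2] S  lex  "song"
[0,2] S/N  >  k=1
[2,3] N  lex  "the"
[0,3] S  >  k=2
[3,4] S  lex  "saw"
[4,5] PP  lex  "every"
[5,6] ((N\S)\S)\PP  lex  "here"
[4,6] (N\S)\S  <  k=5
[3,6] N\S  <  k=4
[0,6] N  <  k=3
[6,7] (S\N)/NP  lex  "map"
[7,8] NP  lex  "gave"
[6,8] S\N  >  k=7
[0,8] S  <  k=6

[0,8] S   <
  [0,6] N   <
    [0,3] S   >
      [0,2] S/N   >
        [0,1] "idea" : (S/N)/S
        [1,2] "song" : S
      [2,3] "the" : N
    [3,6] N\S   <
      [3,4] "saw" : S
      [4,6] (N\S)\S   <
        [4,5] "every" : PP
        [5,6] "here" : ((N\S)\S)\PP
  [6,8] S\N   >
    [6,7] "map" : (S\N)/NP
    [7,8] "gave" : NP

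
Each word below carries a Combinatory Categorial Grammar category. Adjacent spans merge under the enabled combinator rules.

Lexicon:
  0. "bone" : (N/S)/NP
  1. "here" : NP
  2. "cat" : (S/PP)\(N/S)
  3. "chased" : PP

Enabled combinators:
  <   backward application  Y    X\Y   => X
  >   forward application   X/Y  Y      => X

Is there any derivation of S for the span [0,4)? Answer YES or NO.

[0,4] S   >
  [0,3] S/PP   <
    [0,2] N/S   >
      [0,1] "bone" : (N/S)/NP
      [1,2] "here" : NP
    [2,3] "cat" : (S/PP)\(N/S)
  [3,4] "chased" : PP

YES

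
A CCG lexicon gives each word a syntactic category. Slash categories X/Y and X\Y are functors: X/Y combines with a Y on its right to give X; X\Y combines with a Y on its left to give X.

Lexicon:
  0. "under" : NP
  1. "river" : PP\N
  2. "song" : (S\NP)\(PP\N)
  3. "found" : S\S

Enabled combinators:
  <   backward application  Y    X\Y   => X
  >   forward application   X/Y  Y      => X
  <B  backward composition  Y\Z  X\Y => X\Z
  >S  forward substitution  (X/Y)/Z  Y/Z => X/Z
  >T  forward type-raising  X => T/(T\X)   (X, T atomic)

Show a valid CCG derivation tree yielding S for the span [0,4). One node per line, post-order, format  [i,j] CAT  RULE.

[0,4] S   <
  [0,1] "under" : NP
  [1,4] S\NP   <B
    [1,3] S\NP   <
      [1,2] "river" : PP\N
      [2,3] "song" : (S\NP)\(PP\N)
    [3,4] "found" : S\S

[0,1] NP  lex  "under"
[1,2] PP\N  lex  "river"
[2,3] (S\NP)\(PP\N)  lex  "song"
[1,3] S\NP  <  k=2
[3,4] S\S  lex  "found"
[1,4] S\NP  <B  k=3
[0,4] S  <  k=1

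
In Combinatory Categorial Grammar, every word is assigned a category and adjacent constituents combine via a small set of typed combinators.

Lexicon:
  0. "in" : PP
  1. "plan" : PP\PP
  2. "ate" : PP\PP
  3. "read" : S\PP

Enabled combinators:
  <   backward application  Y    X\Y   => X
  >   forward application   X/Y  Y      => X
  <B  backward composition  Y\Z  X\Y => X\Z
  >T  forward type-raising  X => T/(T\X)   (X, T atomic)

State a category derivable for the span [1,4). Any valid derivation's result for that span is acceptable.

[0,4] S   <
  [0,1] "in" : PP
  [1,4] S\PP   <B
    [1,2] "plan" : PP\PP
    [2,4] S\PP   <B
      [2,3] "ate" : PP\PP
      [3,4] "read" : S\PP

S\PP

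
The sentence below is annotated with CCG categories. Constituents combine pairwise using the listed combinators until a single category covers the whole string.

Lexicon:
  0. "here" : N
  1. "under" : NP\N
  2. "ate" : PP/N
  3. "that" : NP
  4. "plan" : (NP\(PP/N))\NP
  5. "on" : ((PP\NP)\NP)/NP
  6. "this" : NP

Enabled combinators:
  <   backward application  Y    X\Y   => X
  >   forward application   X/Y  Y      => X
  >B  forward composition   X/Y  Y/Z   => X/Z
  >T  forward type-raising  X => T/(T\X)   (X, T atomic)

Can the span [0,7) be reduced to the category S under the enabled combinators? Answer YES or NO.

N NP\N PP/N NP (NP\(PP/N))\NP ((PP\NP)\NP)/NP NP
CKY chart[0,7] = {N/(N\PP), NP/(NP\PP), PP, PP/(PP\PP), S/(S\PP)}; S ∉ chart

NO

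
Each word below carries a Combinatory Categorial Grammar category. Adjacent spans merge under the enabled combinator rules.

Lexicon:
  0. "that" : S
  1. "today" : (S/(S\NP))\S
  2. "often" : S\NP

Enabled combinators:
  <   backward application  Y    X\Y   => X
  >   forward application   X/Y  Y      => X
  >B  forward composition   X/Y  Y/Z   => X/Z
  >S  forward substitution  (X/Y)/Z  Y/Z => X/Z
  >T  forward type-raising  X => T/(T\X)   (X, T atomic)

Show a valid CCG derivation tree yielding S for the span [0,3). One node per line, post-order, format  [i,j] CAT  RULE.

[0,1] S  lex  "that"
[1,2] (S/(S\NP))\S  lex  "today"
[0,2] S/(S\NP)  <  k=1
[2,3] S\NP  lex  "often"
[0,3] S  >  k=2

[0,3] S   >
  [0,2] S/(S\NP)   <
    [0,1] "that" : S
    [1,2] "today" : (S/(S\NP))\S
  [2,3] "often" : S\NP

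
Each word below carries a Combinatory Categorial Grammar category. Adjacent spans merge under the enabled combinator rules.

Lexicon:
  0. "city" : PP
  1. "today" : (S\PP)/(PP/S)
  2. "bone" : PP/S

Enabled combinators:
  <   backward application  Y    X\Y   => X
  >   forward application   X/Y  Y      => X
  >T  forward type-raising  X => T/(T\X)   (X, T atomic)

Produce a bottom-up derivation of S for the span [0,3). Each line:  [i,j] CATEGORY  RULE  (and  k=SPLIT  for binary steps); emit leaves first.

[0,3] S   <
  [0,1] "city" : PP
  [1,3] S\PP   >
    [1,2] "today" : (S\PP)/(PP/S)
    [2,3] "bone" : PP/S

[0,1] PP  lex  "city"
[1,2] (S\PP)/(PP/S)  lex  "today"
[2,3] PP/S  lex  "bone"
[1,3] S\PP  >  k=2
[0,3] S  <  k=1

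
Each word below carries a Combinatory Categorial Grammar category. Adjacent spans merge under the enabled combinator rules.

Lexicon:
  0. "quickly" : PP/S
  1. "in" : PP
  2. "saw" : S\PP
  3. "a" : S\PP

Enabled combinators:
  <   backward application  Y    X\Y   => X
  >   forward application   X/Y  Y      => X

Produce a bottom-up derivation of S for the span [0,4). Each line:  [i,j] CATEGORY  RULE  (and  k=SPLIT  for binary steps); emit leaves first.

[0,1] PP/S  lex  "quickly"
[1,2] PP  lex  "in"
[2,3] S\PP  lex  "saw"
[1,3] S  <  k=2
[0,3] PP  >  k=1
[3,4] S\PP  lex  "a"
[0,4] S  <  k=3

[0,4] S   <
  [0,3] PP   >
    [0,1] "quickly" : PP/S
    [1,3] S   <
      [1,2] "in" : PP
      [2,3] "saw" : S\PP
  [3,4] "a" : S\PP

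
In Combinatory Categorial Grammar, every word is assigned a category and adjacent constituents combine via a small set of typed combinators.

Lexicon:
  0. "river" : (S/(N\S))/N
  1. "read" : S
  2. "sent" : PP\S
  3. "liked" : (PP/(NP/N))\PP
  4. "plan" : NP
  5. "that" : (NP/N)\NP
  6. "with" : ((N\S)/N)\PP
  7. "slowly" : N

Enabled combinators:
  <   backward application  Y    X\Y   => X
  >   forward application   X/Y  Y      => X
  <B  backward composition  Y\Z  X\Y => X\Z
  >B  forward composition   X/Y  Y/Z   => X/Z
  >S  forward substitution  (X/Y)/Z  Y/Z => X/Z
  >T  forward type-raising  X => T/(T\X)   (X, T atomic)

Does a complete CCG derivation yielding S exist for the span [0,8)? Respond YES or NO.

[0,8] S   >
  [0,7] S/N   >S
    [0,1] "river" : (S/(N\S))/N
    [1,7] (N\S)/N   <
      [1,6] PP   >
        [1,4] PP/(NP/N)   <
          [1,3] PP   >
            [1,2] PP/(PP\S)   >T
              [1,2] "read" : S
            [2,3] "sent" : PP\S
          [3,4] "liked" : (PP/(NP/N))\PP
        [4,6] NP/N   <
          [4,5] "plan" : NP
          [5,6] "that" : (NP/N)\NP
      [6,7] "with" : ((N\S)/N)\PP
  [7,8] "slowly" : N

YES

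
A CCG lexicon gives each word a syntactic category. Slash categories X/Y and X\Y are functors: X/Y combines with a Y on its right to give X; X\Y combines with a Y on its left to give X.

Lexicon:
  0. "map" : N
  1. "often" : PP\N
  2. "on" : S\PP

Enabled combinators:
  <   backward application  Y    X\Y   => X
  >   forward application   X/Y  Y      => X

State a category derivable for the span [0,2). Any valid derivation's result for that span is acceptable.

PP

[0,3] S   <
  [0,2] PP   <
    [0,1] "map" : N
    [1,2] "often" : PP\N
  [2,3] "on" : S\PP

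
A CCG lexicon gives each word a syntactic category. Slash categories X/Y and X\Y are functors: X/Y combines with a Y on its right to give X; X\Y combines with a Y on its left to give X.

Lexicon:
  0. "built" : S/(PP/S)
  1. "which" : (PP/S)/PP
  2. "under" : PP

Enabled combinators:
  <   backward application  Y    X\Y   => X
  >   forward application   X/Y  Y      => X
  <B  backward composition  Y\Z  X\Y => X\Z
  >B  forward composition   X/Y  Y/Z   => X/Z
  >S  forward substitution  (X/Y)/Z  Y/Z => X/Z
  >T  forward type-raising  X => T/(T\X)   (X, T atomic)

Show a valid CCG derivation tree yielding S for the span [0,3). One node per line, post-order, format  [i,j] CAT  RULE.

[0,1] S/(PP/S)  lex  "built"
[1,2] (PP/S)/PP  lex  "which"
[2,3] PP  lex  "under"
[1,3] PP/S  >  k=2
[0,3] S  >  k=1

[0,3] S   >
  [0,1] "built" : S/(PP/S)
  [1,3] PP/S   >
    [1,2] "which" : (PP/S)/PP
    [2,3] "under" : PP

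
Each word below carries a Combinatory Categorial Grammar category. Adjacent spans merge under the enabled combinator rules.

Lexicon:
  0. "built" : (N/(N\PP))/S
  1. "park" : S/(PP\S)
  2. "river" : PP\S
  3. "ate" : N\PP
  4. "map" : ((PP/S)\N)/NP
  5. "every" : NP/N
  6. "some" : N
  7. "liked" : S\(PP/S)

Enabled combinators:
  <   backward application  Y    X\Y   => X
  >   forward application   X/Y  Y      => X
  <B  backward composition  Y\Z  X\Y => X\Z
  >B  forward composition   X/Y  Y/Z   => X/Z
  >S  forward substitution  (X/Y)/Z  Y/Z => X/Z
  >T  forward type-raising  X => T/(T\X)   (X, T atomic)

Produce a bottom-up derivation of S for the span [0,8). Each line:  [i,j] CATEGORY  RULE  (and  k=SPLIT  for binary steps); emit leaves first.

[0,8] S   <
  [0,4] N   >
    [0,3] N/(N\PP)   >
      [0,1] "built" : (N/(N\PP))/S
      [1,3] S   >
        [1,2] "park" : S/(PP\S)
        [2,3] "river" : PP\S
    [3,4] "ate" : N\PP
  [4,8] S\N   <B
    [4,7] (PP/S)\N   >
      [4,5] "map" : ((PP/S)\N)/NP
      [5,7] NP   >
        [5,6] "every" : NP/N
        [6,7] "some" : N
    [7,8] "liked" : S\(PP/S)

[0,1] (N/(N\PP))/S  lex  "built"
[1,2] S/(PP\S)  lex  "park"
[2,3] PP\S  lex  "river"
[1,3] S  >  k=2
[0,3] N/(N\PP)  >  k=1
[3,4] N\PP  lex  "ate"
[0,4] N  >  k=3
[4,5] ((PP/S)\N)/NP  lex  "map"
[5,6] NP/N  lex  "every"
[6,7] N  lex  "some"
[5,7] NP  >  k=6
[4,7] (PP/S)\N  >  k=5
[7,8] S\(PP/S)  lex  "liked"
[4,8] S\N  <B  k=7
[0,8] S  <  k=4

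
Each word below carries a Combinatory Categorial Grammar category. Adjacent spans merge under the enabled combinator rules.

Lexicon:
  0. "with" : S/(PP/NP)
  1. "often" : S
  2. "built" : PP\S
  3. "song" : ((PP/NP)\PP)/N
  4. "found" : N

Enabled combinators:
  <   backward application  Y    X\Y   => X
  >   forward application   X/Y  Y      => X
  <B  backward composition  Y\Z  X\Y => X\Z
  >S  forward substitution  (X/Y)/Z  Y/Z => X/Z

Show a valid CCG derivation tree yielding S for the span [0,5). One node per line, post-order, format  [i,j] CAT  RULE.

[0,1] S/(PP/NP)  lex  "with"
[1,2] S  lex  "often"
[2,3] PP\S  lex  "built"
[1,3] PP  <  k=2
[3,4] ((PP/NP)\PP)/N  lex  "song"
[4,5] N  lex  "found"
[3,5] (PP/NP)\PP  >  k=4
[1,5] PP/NP  <  k=3
[0,5] S  >  k=1

[0,5] S   >
  [0,1] "with" : S/(PP/NP)
  [1,5] PP/NP   <
    [1,3] PP   <
      [1,2] "often" : S
      [2,3] "built" : PP\S
    [3,5] (PP/NP)\PP   >
      [3,4] "song" : ((PP/NP)\PP)/N
      [4,5] "found" : N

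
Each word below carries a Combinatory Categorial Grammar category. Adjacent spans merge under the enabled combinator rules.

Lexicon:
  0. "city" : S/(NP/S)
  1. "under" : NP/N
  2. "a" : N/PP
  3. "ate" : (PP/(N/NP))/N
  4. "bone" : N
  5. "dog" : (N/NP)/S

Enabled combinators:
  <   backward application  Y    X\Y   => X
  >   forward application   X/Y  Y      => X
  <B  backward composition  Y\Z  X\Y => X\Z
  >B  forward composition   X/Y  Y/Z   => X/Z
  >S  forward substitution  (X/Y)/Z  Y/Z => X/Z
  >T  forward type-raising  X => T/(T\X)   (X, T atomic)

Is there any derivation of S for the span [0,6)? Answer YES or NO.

[0,6] S   >
  [0,1] "city" : S/(NP/S)
  [1,6] NP/S   >B
    [1,2] "under" : NP/N
    [2,6] N/S   >B
      [2,3] "a" : N/PP
      [3,6] PP/S   >B
        [3,5] PP/(N/NP)   >
          [3,4] "ate" : (PP/(N/NP))/N
          [4,5] "bone" : N
        [5,6] "dog" : (N/NP)/S

YES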